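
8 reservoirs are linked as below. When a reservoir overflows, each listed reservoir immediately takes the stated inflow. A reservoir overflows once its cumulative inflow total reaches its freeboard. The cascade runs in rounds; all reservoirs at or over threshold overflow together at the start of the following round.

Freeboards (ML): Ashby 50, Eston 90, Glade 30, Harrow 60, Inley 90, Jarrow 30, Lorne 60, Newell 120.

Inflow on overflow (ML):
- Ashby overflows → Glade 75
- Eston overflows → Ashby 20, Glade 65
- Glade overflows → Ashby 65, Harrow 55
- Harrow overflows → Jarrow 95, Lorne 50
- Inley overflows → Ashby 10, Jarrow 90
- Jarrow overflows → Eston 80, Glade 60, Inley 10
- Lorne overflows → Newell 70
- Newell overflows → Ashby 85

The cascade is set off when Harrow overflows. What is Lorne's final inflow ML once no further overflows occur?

50

Round 1 — Harrow overflows (initial).
  Jarrow: +95 → 95 ≥ 30
  Lorne: +50 → 50 < 60
Round 2 — Jarrow overflows.
  Eston: +80 → 80 < 90
  Glade: +60 → 60 ≥ 30
  Inley: +10 → 10 < 90
Round 3 — Glade overflows.
  Ashby: +65 → 65 ≥ 50
Round 4 — Ashby overflows.
No further overflows.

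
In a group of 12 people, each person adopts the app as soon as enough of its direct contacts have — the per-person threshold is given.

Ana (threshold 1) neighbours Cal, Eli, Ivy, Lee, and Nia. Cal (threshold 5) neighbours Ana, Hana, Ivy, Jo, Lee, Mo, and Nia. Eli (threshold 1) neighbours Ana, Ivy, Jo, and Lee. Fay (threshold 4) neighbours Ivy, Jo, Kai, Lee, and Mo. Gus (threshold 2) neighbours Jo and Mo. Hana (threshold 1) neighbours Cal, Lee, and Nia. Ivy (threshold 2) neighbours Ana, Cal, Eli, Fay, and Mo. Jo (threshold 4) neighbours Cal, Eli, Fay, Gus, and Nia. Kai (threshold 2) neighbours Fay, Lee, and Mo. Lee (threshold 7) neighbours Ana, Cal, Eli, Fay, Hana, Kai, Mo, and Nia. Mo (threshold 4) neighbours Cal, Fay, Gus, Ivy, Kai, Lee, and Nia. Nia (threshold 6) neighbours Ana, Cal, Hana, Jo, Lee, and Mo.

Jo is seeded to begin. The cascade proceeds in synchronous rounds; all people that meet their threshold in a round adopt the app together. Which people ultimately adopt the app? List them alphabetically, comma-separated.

Round 1 — Jo adopts the app (initial).
Round 2 — checking thresholds:
  Cal: 1 of 7 neighbours < 5, not yet.
  Eli: 1 of 4 neighbours ≥ 1, adopts the app.
  Fay: 1 of 5 neighbours < 4, not yet.
  Gus: 1 of 2 neighbours < 2, not yet.
  Nia: 1 of 6 neighbours < 6, not yet.
Round 3 — checking thresholds:
  Ana: 1 of 5 neighbours ≥ 1, adopts the app.
  Cal: 1 of 7 neighbours < 5, not yet.
  Fay: 1 of 5 neighbours < 4, not yet.
  Gus: 1 of 2 neighbours < 2, not yet.
  Ivy: 1 of 5 neighbours < 2, not yet.
  Lee: 1 of 8 neighbours < 7, not yet.
  Nia: 1 of 6 neighbours < 6, not yet.
Round 4 — checking thresholds:
  Cal: 2 of 7 neighbours < 5, not yet.
  Fay: 1 of 5 neighbours < 4, not yet.
  Gus: 1 of 2 neighbours < 2, not yet.
  Ivy: 2 of 5 neighbours ≥ 2, adopts the app.
  Lee: 2 of 8 neighbours < 7, not yet.
  Nia: 2 of 6 neighbours < 6, not yet.
Round 5 — no new adoptions; cascade stops.

Ana, Eli, Ivy, Jo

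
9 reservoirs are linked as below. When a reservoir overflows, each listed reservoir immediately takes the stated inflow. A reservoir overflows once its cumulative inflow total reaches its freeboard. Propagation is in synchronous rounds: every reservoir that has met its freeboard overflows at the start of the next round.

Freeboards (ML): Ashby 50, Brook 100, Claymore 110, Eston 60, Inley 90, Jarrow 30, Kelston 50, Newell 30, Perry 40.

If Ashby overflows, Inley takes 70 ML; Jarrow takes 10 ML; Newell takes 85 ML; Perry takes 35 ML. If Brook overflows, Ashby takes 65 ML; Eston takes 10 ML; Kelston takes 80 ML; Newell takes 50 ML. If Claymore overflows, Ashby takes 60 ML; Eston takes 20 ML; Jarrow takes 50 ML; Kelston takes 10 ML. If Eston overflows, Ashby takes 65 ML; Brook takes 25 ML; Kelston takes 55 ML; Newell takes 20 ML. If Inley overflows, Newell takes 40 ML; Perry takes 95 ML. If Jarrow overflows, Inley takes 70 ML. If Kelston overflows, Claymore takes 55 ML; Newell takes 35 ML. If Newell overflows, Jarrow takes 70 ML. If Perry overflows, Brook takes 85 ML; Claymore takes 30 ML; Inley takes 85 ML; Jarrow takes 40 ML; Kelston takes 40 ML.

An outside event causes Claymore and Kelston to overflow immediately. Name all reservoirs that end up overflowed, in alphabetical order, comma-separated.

Ashby, Claymore, Inley, Jarrow, Kelston, Newell, Perry

Round 1 — Claymore, Kelston overflow (initial).
  Ashby: +60 → 60 ≥ 50
  Eston: +20 → 20 < 60
  Jarrow: +50 → 50 ≥ 30
  Newell: +35 → 35 ≥ 30
Round 2 — Ashby, Jarrow, Newell overflow.
  Inley: +70+70 → 140 ≥ 90
  Perry: +35 → 35 < 40
Round 3 — Inley overflows.
  Perry: +95 → 130 ≥ 40
Round 4 — Perry overflows.
  Brook: +85 → 85 < 100
No further overflows.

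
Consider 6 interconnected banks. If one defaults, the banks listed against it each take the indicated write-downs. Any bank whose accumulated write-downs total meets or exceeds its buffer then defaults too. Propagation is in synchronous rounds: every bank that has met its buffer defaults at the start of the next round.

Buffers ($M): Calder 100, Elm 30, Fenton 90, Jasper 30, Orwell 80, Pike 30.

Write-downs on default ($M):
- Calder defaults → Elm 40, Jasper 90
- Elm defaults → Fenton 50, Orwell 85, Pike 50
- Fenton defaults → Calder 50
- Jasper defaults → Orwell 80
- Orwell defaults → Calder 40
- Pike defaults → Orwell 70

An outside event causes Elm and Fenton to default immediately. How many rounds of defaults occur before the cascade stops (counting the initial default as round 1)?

2

Round 1 — Elm, Fenton default (initial).
  Calder: +50 → 50 < 100
  Orwell: +85 → 85 ≥ 80
  Pike: +50 → 50 ≥ 30
Round 2 — Orwell, Pike default.
  Calder: +40 → 90 < 100
No further defaults.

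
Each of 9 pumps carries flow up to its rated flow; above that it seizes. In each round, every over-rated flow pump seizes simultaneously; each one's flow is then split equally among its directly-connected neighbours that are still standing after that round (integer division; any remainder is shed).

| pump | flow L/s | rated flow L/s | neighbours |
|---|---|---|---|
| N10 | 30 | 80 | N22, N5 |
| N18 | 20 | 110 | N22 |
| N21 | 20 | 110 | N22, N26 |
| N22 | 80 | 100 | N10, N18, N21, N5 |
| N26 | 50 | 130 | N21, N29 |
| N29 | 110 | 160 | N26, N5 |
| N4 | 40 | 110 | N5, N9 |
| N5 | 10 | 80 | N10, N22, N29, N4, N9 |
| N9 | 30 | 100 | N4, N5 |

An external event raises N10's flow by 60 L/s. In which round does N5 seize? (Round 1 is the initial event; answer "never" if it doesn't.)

Round 1 — N10 at 90 > 80. N10 seizes.
  N10 sheds 90 L/s to N22, N5: 45 each.
    N22: 80+45 = 125 > 100
    N5: 10+45 = 55 ≤ 80
Round 2 — N22 seizes.
  N22 sheds 125 L/s to N18, N21, N5: 41 each (2 lost).
    N18: 20+41 = 61 ≤ 110
    N21: 20+41 = 61 ≤ 110
    N5: 55+41 = 96 > 80
Round 3 — N5 seizes.
  N5 sheds 96 L/s to N29, N4, N9: 32 each.
    N29: 110+32 = 142 ≤ 160
    N4: 40+32 = 72 ≤ 110
    N9: 30+32 = 62 ≤ 100
No further seizures.

3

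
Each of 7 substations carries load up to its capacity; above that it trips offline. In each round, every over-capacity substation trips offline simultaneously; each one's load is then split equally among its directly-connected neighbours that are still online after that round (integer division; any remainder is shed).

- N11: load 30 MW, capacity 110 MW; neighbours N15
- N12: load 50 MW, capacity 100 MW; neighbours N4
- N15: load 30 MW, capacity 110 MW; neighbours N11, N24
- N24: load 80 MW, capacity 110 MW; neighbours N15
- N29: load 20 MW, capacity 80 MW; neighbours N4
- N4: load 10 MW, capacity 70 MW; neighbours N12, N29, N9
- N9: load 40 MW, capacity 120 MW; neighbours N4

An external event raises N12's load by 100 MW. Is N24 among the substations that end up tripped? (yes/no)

no

Round 1 — N12 at 150 > 100. N12 trips offline.
  N12 sheds 150 MW to N4: 150 each.
    N4: 10+150 = 160 > 70
Round 2 — N4 trips offline.
  N4 sheds 160 MW to N29, N9: 80 each.
    N29: 20+80 = 100 > 80
    N9: 40+80 = 120 ≤ 120
Round 3 — N29 trips offline.
  N29 sheds 100 MW: no online neighbours, lost.
No further trips.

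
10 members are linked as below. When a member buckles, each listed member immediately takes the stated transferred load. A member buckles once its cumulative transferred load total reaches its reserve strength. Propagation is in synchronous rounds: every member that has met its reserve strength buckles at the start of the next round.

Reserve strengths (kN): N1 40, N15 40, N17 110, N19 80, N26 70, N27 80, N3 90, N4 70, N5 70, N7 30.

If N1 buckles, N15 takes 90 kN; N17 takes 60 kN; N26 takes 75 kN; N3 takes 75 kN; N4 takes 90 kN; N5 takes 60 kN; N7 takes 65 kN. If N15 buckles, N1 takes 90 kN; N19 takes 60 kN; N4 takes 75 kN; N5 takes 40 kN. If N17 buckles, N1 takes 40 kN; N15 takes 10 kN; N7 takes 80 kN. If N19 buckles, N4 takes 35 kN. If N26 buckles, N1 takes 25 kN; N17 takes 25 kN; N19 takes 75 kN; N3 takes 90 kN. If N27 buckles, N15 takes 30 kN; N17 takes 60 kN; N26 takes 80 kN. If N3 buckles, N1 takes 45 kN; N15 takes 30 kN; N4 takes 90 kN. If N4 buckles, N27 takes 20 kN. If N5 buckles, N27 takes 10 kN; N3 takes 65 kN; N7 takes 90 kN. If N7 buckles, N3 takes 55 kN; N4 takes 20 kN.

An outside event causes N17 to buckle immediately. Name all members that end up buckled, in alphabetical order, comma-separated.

Round 1 — N17 buckles (initial).
  N1: +40 → 40 ≥ 40
  N15: +10 → 10 < 40
  N7: +80 → 80 ≥ 30
Round 2 — N1, N7 buckle.
  N15: +90 → 100 ≥ 40
  N26: +75 → 75 ≥ 70
  N3: +75+55 → 130 ≥ 90
  N4: +90+20 → 110 ≥ 70
  N5: +60 → 60 < 70
Round 3 — N15, N26, N3, N4 buckle.
  N19: +60+75 → 135 ≥ 80
  N27: +20 → 20 < 80
  N5: +40 → 100 ≥ 70
Round 4 — N19, N5 buckle.
  N27: +10 → 30 < 80
No further bucklings.

N1, N15, N17, N19, N26, N3, N4, N5, N7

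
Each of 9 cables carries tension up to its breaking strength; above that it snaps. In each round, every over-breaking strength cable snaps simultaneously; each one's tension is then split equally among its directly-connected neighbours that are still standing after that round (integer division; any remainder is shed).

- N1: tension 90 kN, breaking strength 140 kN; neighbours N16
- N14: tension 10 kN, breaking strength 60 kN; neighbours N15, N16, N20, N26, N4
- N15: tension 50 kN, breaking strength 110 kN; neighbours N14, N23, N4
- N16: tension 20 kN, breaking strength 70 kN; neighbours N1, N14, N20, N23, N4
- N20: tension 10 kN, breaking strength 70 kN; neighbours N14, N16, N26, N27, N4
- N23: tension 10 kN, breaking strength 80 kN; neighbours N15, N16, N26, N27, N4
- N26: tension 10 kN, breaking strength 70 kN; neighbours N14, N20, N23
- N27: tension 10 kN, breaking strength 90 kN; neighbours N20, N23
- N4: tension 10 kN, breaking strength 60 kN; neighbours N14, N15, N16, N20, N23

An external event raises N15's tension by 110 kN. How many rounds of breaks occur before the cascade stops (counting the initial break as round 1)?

Round 1 — N15 at 160 > 110. N15 snaps.
  N15 sheds 160 kN to N14, N23, N4: 53 each (1 lost).
    N14: 10+53 = 63 > 60
    N23: 10+53 = 63 ≤ 80
    N4: 10+53 = 63 > 60
Round 2 — N14, N4 snap.
  N14 sheds 63 kN to N16, N20, N26: 21 each.
    N16: 20+21 = 41 ≤ 70
    N20: 10+21 = 31 ≤ 70
    N26: 10+21 = 31 ≤ 70
  N4 sheds 63 kN to N16, N20, N23: 21 each.
    N16: 41+21 = 62 ≤ 70
    N20: 31+21 = 52 ≤ 70
    N23: 63+21 = 84 > 80
Round 3 — N23 snaps.
  N23 sheds 84 kN to N16, N26, N27: 28 each.
    N16: 62+28 = 90 > 70
    N26: 31+28 = 59 ≤ 70
    N27: 10+28 = 38 ≤ 90
Round 4 — N16 snaps.
  N16 sheds 90 kN to N1, N20: 45 each.
    N1: 90+45 = 135 ≤ 140
    N20: 52+45 = 97 > 70
Round 5 — N20 snaps.
  N20 sheds 97 kN to N26, N27: 48 each (1 lost).
    N26: 59+48 = 107 > 70
    N27: 38+48 = 86 ≤ 90
Round 6 — N26 snaps.
  N26 sheds 107 kN: no online neighbours, lost.
No further breaks.

6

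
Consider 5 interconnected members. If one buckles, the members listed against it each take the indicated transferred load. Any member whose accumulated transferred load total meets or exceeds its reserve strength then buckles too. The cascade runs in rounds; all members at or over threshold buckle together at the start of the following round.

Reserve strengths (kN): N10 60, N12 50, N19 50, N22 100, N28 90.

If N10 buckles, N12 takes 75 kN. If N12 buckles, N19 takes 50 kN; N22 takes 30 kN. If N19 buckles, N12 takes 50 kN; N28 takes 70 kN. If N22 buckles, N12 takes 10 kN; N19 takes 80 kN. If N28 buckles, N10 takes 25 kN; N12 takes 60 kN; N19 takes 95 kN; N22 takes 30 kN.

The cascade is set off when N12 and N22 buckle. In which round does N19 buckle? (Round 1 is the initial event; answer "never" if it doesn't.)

Round 1 — N12, N22 buckle (initial).
  N19: +50+80 → 130 ≥ 50
Round 2 — N19 buckles.
  N28: +70 → 70 < 90
No further bucklings.

2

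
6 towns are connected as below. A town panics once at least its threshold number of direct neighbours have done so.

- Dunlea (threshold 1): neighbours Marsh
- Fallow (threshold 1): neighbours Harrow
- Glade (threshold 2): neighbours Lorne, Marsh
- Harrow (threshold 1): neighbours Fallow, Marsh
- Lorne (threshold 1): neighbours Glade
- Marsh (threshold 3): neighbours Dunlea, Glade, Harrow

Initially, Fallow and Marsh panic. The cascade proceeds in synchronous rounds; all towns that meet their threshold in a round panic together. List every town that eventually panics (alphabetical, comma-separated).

Dunlea, Fallow, Harrow, Marsh

Round 1 — Fallow, Marsh panic (initial).
Round 2 — checking thresholds:
  Dunlea: 1 of 1 neighbours ≥ 1, panics.
  Glade: 1 of 2 neighbours < 2, holds.
  Harrow: 2 of 2 neighbours ≥ 1, panics.
Round 3 — no new panics; cascade stops.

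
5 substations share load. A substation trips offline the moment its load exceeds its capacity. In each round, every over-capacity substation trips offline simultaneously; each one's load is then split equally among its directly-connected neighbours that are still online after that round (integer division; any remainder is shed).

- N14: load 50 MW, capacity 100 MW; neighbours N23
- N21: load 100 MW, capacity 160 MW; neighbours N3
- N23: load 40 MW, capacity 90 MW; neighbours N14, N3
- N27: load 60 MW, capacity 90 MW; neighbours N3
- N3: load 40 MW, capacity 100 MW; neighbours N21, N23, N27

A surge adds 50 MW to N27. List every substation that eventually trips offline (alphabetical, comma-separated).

Round 1 — N27 at 110 > 90. N27 trips offline.
  N27 sheds 110 MW to N3: 110 each.
    N3: 40+110 = 150 > 100
Round 2 — N3 trips offline.
  N3 sheds 150 MW to N21, N23: 75 each.
    N21: 100+75 = 175 > 160
    N23: 40+75 = 115 > 90
Round 3 — N21, N23 trip offline.
  N21 sheds 175 MW: no online neighbours, lost.
  N23 sheds 115 MW to N14: 115 each.
    N14: 50+115 = 165 > 100
Round 4 — N14 trips offline.
  N14 sheds 165 MW: no online neighbours, lost.
No further trips.

N14, N21, N23, N27, N3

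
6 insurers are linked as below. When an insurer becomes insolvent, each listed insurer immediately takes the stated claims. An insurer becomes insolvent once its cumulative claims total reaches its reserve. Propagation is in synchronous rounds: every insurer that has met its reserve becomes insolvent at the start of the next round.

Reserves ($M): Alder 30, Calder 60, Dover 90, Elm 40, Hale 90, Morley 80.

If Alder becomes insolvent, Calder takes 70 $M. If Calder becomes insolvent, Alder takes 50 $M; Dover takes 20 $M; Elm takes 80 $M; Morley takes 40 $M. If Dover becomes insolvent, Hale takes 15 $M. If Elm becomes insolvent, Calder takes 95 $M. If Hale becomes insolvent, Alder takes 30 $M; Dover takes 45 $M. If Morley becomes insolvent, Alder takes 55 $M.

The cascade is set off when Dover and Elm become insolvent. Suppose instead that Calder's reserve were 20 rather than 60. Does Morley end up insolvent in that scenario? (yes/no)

With Calder's reserve at 20:
Round 1 — Dover, Elm become insolvent (initial).
  Calder: +95 → 95 ≥ 20
  Hale: +15 → 15 < 90
Round 2 — Calder becomes insolvent.
  Alder: +50 → 50 ≥ 30
  Morley: +40 → 40 < 80
Round 3 — Alder becomes insolvent.
No further insolvencies.

no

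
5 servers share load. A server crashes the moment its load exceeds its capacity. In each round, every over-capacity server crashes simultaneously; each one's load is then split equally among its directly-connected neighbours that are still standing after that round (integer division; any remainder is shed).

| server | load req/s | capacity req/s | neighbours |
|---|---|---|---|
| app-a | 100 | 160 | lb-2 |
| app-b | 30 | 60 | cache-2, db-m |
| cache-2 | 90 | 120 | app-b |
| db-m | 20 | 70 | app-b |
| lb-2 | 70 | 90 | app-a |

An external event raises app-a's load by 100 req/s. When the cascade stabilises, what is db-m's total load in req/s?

Round 1 — app-a at 200 > 160. app-a crashes.
  app-a sheds 200 req/s to lb-2: 200 each.
    lb-2: 70+200 = 270 > 90
Round 2 — lb-2 crashes.
  lb-2 sheds 270 req/s: no online neighbours, lost.
No further crashes.

20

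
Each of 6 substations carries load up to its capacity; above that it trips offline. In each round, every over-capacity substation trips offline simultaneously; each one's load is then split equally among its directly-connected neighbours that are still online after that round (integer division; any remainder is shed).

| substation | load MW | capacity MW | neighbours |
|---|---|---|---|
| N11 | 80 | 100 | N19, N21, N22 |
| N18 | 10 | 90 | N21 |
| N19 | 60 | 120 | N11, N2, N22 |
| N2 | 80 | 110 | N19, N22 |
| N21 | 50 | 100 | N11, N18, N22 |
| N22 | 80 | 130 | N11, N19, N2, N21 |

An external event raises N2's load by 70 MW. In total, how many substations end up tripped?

Round 1 — N2 at 150 > 110. N2 trips offline.
  N2 sheds 150 MW to N19, N22: 75 each.
    N19: 60+75 = 135 > 120
    N22: 80+75 = 155 > 130
Round 2 — N19, N22 trip offline.
  N19 sheds 135 MW to N11: 135 each.
    N11: 80+135 = 215 > 100
  N22 sheds 155 MW to N11, N21: 77 each (1 lost).
    N11: 215+77 = 292 > 100
    N21: 50+77 = 127 > 100
Round 3 — N11, N21 trip offline.
  N11 sheds 292 MW: no online neighbours, lost.
  N21 sheds 127 MW to N18: 127 each.
    N18: 10+127 = 137 > 90
Round 4 — N18 trips offline.
  N18 sheds 137 MW: no online neighbours, lost.
No further trips.

6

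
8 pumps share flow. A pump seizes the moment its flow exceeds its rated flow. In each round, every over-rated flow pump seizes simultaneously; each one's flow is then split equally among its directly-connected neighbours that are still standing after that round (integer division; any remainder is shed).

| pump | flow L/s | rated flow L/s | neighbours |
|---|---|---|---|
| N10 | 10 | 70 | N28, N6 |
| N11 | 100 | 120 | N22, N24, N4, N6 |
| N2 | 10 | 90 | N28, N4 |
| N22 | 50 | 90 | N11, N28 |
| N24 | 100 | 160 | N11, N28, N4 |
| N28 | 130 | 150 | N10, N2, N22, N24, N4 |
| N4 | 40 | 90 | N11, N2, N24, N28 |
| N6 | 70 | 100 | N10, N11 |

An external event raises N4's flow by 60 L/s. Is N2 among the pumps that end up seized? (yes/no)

Round 1 — N4 at 100 > 90. N4 seizes.
  N4 sheds 100 L/s to N11, N2, N24, N28: 25 each.
    N11: 100+25 = 125 > 120
    N2: 10+25 = 35 ≤ 90
    N24: 100+25 = 125 ≤ 160
    N28: 130+25 = 155 > 150
Round 2 — N11, N28 seize.
  N11 sheds 125 L/s to N22, N24, N6: 41 each (2 lost).
    N22: 50+41 = 91 > 90
    N24: 125+41 = 166 > 160
    N6: 70+41 = 111 > 100
  N28 sheds 155 L/s to N10, N2, N22, N24: 38 each (3 lost).
    N10: 10+38 = 48 ≤ 70
    N2: 35+38 = 73 ≤ 90
    N22: 91+38 = 129 > 90
    N24: 166+38 = 204 > 160
Round 3 — N22, N24, N6 seize.
  N22 sheds 129 L/s: no online neighbours, lost.
  N24 sheds 204 L/s: no online neighbours, lost.
  N6 sheds 111 L/s to N10: 111 each.
    N10: 48+111 = 159 > 70
Round 4 — N10 seizes.
  N10 sheds 159 L/s: no online neighbours, lost.
No further seizures.

no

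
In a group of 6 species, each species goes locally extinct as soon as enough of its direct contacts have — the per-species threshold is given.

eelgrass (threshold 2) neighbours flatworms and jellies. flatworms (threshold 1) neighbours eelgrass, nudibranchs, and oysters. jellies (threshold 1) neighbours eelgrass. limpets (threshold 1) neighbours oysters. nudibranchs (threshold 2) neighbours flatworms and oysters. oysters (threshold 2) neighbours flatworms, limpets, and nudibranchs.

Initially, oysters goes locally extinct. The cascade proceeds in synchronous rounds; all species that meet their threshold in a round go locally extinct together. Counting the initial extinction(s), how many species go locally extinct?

4

Round 1 — oysters goes locally extinct (initial).
Round 2 — checking thresholds:
  flatworms: 1 of 3 neighbours ≥ 1, goes locally extinct.
  limpets: 1 of 1 neighbours ≥ 1, goes locally extinct.
  nudibranchs: 1 of 2 neighbours < 2, below threshold.
Round 3 — checking thresholds:
  eelgrass: 1 of 2 neighbours < 2, below threshold.
  nudibranchs: 2 of 2 neighbours ≥ 2, goes locally extinct.
Round 4 — no new extinctions; cascade stops.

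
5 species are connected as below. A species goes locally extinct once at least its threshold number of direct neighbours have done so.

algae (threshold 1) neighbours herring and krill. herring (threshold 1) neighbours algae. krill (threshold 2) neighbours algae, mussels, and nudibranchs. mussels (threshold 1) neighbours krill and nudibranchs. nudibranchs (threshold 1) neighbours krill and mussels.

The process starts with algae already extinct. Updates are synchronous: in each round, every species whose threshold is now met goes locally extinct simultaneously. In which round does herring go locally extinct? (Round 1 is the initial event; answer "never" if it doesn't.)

Round 1 — algae goes locally extinct (initial).
Round 2 — checking thresholds:
  herring: 1 of 1 neighbours ≥ 1, goes locally extinct.
  krill: 1 of 3 neighbours < 2, holds.
Round 3 — no new extinctions; cascade stops.

2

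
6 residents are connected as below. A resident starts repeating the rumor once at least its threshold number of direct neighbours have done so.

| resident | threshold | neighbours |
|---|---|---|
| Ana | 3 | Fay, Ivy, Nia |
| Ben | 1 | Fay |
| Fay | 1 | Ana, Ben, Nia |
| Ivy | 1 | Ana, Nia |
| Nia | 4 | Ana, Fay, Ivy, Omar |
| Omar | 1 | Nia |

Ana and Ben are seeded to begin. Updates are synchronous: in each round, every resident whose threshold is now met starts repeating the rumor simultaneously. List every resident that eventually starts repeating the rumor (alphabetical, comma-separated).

Ana, Ben, Fay, Ivy

Round 1 — Ana, Ben start repeating the rumor (initial).
Round 2 — checking thresholds:
  Fay: 2 of 3 neighbours ≥ 1, starts repeating the rumor.
  Ivy: 1 of 2 neighbours ≥ 1, starts repeating the rumor.
  Nia: 1 of 4 neighbours < 4, holds.
Round 3 — no new spreads; cascade stops.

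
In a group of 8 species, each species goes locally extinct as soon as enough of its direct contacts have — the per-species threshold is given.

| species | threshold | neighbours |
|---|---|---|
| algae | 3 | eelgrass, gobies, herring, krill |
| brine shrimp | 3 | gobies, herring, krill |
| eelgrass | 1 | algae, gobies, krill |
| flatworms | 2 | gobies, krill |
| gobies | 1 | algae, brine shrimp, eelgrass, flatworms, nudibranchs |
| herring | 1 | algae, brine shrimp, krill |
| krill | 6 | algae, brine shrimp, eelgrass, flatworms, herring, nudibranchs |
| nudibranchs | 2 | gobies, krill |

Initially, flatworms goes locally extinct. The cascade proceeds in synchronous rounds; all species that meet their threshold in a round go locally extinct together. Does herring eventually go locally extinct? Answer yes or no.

no

Round 1 — flatworms goes locally extinct (initial).
Round 2 — checking thresholds:
  gobies: 1 of 5 neighbours ≥ 1, goes locally extinct.
  krill: 1 of 6 neighbours < 6, not yet.
Round 3 — checking thresholds:
  algae: 1 of 4 neighbours < 3, not yet.
  brine shrimp: 1 of 3 neighbours < 3, not yet.
  eelgrass: 1 of 3 neighbours ≥ 1, goes locally extinct.
  krill: 1 of 6 neighbours < 6, not yet.
  nudibranchs: 1 of 2 neighbours < 2, not yet.
Round 4 — no new extinctions; cascade stops.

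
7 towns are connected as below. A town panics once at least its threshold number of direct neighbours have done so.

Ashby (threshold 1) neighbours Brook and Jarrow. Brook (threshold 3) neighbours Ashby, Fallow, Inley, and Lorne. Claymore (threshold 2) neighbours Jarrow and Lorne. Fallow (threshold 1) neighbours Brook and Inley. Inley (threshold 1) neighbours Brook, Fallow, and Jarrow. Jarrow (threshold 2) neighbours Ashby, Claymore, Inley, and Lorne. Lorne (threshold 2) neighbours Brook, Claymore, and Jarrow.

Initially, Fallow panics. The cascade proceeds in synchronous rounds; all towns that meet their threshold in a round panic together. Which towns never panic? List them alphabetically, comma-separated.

Ashby, Brook, Claymore, Jarrow, Lorne

Round 1 — Fallow panics (initial).
Round 2 — checking thresholds:
  Brook: 1 of 4 neighbours < 3, holds.
  Inley: 1 of 3 neighbours ≥ 1, panics.
Round 3 — no new panics; cascade stops.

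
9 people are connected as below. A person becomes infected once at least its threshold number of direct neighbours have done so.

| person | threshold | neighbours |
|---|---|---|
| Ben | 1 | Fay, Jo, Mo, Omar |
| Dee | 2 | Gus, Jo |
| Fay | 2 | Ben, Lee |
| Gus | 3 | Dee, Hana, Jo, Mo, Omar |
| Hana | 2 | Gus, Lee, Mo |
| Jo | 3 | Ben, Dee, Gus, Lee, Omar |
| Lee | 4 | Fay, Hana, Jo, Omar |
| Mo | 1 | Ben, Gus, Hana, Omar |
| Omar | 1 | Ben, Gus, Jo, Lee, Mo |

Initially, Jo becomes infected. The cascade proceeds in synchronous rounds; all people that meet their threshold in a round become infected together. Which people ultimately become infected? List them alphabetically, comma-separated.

Ben, Dee, Gus, Hana, Jo, Mo, Omar

Round 1 — Jo becomes infected (initial).
Round 2 — checking thresholds:
  Ben: 1 of 4 neighbours ≥ 1, becomes infected.
  Dee: 1 of 2 neighbours < 2, holds.
  Gus: 1 of 5 neighbours < 3, holds.
  Lee: 1 of 4 neighbours < 4, holds.
  Omar: 1 of 5 neighbours ≥ 1, becomes infected.
Round 3 — checking thresholds:
  Dee: 1 of 2 neighbours < 2, holds.
  Fay: 1 of 2 neighbours < 2, holds.
  Gus: 2 of 5 neighbours < 3, holds.
  Lee: 2 of 4 neighbours < 4, holds.
  Mo: 2 of 4 neighbours ≥ 1, becomes infected.
Round 4 — checking thresholds:
  Dee: 1 of 2 neighbours < 2, holds.
  Fay: 1 of 2 neighbours < 2, holds.
  Gus: 3 of 5 neighbours ≥ 3, becomes infected.
  Hana: 1 of 3 neighbours < 2, holds.
  Lee: 2 of 4 neighbours < 4, holds.
Round 5 — checking thresholds:
  Dee: 2 of 2 neighbours ≥ 2, becomes infected.
  Fay: 1 of 2 neighbours < 2, holds.
  Hana: 2 of 3 neighbours ≥ 2, becomes infected.
  Lee: 2 of 4 neighbours < 4, holds.
Round 6 — no new infections; cascade stops.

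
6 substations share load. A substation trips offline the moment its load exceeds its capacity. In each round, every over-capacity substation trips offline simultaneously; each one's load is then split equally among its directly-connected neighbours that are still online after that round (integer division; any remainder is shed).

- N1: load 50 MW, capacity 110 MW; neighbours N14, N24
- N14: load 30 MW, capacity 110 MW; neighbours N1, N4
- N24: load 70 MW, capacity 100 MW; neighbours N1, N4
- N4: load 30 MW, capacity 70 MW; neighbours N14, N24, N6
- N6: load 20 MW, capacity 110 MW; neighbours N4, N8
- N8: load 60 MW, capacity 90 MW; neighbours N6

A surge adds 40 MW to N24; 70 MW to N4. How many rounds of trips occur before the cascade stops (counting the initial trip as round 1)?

3

Round 1 — N24 at 110 > 100; N4 at 100 > 70. N24, N4 trip offline.
  N24 sheds 110 MW to N1: 110 each.
    N1: 50+110 = 160 > 110
  N4 sheds 100 MW to N14, N6: 50 each.
    N14: 30+50 = 80 ≤ 110
    N6: 20+50 = 70 ≤ 110
Round 2 — N1 trips offline.
  N1 sheds 160 MW to N14: 160 each.
    N14: 80+160 = 240 > 110
Round 3 — N14 trips offline.
  N14 sheds 240 MW: no online neighbours, lost.
No further trips.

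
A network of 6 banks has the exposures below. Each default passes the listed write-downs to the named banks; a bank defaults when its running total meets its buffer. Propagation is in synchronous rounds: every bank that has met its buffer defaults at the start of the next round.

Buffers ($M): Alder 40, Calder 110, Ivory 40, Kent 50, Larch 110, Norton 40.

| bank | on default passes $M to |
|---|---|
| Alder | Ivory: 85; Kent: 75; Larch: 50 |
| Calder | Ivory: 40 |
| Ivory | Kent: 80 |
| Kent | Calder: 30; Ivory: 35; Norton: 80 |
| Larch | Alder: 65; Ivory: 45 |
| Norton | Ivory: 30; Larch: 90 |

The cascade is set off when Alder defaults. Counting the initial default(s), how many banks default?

5

Round 1 — Alder defaults (initial).
  Ivory: +85 → 85 ≥ 40
  Kent: +75 → 75 ≥ 50
  Larch: +50 → 50 < 110
Round 2 — Ivory, Kent default.
  Calder: +30 → 30 < 110
  Norton: +80 → 80 ≥ 40
Round 3 — Norton defaults.
  Larch: +90 → 140 ≥ 110
Round 4 — Larch defaults.
No further defaults.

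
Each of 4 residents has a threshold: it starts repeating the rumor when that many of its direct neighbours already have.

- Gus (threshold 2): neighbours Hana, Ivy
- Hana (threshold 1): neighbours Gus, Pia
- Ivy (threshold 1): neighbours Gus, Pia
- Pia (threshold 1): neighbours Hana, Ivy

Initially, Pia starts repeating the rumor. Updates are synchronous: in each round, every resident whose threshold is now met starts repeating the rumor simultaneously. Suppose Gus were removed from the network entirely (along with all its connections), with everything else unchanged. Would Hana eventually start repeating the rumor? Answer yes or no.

With Gus removed:
Round 1 — Pia starts repeating the rumor (initial).
Round 2 — checking thresholds:
  Hana: 1 of 1 neighbours ≥ 1, starts repeating the rumor.
  Ivy: 1 of 1 neighbours ≥ 1, starts repeating the rumor.
Round 3 — no new spreads; cascade stops.

yes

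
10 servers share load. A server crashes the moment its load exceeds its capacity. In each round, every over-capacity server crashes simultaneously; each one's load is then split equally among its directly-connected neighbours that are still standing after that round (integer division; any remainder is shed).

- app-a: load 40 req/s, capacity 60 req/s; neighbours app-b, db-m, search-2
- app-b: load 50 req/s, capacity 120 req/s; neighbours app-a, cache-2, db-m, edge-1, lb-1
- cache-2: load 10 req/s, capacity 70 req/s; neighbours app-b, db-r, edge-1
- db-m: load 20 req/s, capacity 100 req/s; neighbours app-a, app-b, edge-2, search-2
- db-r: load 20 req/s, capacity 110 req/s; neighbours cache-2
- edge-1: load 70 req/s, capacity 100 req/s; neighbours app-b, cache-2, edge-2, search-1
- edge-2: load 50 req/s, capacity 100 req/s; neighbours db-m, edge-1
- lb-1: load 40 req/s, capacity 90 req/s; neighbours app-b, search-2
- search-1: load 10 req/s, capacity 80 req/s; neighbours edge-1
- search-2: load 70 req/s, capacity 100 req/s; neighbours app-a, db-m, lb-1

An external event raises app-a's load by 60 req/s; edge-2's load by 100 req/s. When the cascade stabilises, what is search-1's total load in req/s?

58

Round 1 — app-a at 100 > 60; edge-2 at 150 > 100. app-a, edge-2 crash.
  app-a sheds 100 req/s to app-b, db-m, search-2: 33 each (1 lost).
    app-b: 50+33 = 83 ≤ 120
    db-m: 20+33 = 53 ≤ 100
    search-2: 70+33 = 103 > 100
  edge-2 sheds 150 req/s to db-m, edge-1: 75 each.
    db-m: 53+75 = 128 > 100
    edge-1: 70+75 = 145 > 100
Round 2 — db-m, edge-1, search-2 crash.
  db-m sheds 128 req/s to app-b: 128 each.
    app-b: 83+128 = 211 > 120
  edge-1 sheds 145 req/s to app-b, cache-2, search-1: 48 each (1 lost).
    app-b: 211+48 = 259 > 120
    cache-2: 10+48 = 58 ≤ 70
    search-1: 10+48 = 58 ≤ 80
  search-2 sheds 103 req/s to lb-1: 103 each.
    lb-1: 40+103 = 143 > 90
Round 3 — app-b, lb-1 crash.
  app-b sheds 259 req/s to cache-2: 259 each.
    cache-2: 58+259 = 317 > 70
  lb-1 sheds 143 req/s: no online neighbours, lost.
Round 4 — cache-2 crashes.
  cache-2 sheds 317 req/s to db-r: 317 each.
    db-r: 20+317 = 337 > 110
Round 5 — db-r crashes.
  db-r sheds 337 req/s: no online neighbours, lost.
No further crashes.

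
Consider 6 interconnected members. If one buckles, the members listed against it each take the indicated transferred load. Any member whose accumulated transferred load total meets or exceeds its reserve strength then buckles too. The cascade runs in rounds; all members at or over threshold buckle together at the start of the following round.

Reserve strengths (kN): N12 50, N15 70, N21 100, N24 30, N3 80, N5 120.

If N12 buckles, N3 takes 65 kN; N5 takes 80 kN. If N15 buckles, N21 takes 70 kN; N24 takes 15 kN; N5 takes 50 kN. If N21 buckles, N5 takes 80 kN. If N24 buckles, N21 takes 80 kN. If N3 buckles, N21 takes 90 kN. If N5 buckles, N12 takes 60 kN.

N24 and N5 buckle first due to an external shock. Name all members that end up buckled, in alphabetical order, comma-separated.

N12, N24, N5

Round 1 — N24, N5 buckle (initial).
  N12: +60 → 60 ≥ 50
  N21: +80 → 80 < 100
Round 2 — N12 buckles.
  N3: +65 → 65 < 80
No further bucklings.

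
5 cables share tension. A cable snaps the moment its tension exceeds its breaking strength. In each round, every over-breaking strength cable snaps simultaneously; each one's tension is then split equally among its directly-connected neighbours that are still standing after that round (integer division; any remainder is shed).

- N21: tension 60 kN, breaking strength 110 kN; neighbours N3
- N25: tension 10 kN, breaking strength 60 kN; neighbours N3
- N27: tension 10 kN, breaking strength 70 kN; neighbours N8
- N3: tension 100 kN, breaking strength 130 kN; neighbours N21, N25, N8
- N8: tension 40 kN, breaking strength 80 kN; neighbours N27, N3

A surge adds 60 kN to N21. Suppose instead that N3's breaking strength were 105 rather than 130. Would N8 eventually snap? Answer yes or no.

yes

With N3's breaking strength at 105:
Round 1 — N21 at 120 > 110. N21 snaps.
  N21 sheds 120 kN to N3: 120 each.
    N3: 100+120 = 220 > 105
Round 2 — N3 snaps.
  N3 sheds 220 kN to N25, N8: 110 each.
    N25: 10+110 = 120 > 60
    N8: 40+110 = 150 > 80
Round 3 — N25, N8 snap.
  N25 sheds 120 kN: no online neighbours, lost.
  N8 sheds 150 kN to N27: 150 each.
    N27: 10+150 = 160 > 70
Round 4 — N27 snaps.
  N27 sheds 160 kN: no online neighbours, lost.
No further breaks.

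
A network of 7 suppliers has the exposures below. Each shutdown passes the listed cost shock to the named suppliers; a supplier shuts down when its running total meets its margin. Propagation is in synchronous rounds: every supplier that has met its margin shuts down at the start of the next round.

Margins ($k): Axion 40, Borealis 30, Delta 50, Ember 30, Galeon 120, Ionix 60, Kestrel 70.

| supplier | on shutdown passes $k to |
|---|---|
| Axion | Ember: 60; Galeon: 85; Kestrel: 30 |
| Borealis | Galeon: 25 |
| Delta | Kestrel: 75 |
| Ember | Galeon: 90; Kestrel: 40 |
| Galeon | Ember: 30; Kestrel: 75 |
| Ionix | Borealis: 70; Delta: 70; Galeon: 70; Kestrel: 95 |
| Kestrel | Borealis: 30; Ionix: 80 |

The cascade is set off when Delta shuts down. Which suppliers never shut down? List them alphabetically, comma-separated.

Axion, Ember, Galeon

Round 1 — Delta shuts down (initial).
  Kestrel: +75 → 75 ≥ 70
Round 2 — Kestrel shuts down.
  Borealis: +30 → 30 ≥ 30
  Ionix: +80 → 80 ≥ 60
Round 3 — Borealis, Ionix shut down.
  Galeon: +25+70 → 95 < 120
No further shutdowns.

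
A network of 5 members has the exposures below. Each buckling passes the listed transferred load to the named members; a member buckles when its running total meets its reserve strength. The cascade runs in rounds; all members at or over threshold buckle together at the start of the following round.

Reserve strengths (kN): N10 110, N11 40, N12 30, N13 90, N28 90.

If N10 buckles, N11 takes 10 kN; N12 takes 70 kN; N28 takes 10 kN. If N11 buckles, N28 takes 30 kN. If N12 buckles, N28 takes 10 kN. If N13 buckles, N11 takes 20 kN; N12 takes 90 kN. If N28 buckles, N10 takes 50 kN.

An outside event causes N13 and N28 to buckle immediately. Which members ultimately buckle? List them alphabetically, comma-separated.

Round 1 — N13, N28 buckle (initial).
  N10: +50 → 50 < 110
  N11: +20 → 20 < 40
  N12: +90 → 90 ≥ 30
Round 2 — N12 buckles.
No further bucklings.

N12, N13, N28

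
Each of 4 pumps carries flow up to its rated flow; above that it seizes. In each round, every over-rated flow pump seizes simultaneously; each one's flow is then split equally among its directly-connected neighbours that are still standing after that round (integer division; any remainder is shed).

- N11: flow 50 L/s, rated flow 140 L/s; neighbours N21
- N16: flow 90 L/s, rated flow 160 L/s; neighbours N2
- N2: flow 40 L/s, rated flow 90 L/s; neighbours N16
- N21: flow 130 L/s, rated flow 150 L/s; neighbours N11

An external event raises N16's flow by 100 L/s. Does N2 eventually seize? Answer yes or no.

Round 1 — N16 at 190 > 160. N16 seizes.
  N16 sheds 190 L/s to N2: 190 each.
    N2: 40+190 = 230 > 90
Round 2 — N2 seizes.
  N2 sheds 230 L/s: no online neighbours, lost.
No further seizures.

yes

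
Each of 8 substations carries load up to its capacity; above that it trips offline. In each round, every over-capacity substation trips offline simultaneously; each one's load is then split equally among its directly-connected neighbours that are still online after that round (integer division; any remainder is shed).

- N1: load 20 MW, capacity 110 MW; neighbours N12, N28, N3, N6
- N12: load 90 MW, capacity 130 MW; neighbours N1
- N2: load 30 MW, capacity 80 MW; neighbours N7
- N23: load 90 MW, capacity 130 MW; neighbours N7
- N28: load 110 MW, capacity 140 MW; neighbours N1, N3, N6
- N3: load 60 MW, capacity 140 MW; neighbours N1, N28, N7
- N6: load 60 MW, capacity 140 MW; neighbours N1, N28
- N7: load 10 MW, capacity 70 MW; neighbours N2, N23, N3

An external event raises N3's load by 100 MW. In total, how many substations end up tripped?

5

Round 1 — N3 at 160 > 140. N3 trips offline.
  N3 sheds 160 MW to N1, N28, N7: 53 each (1 lost).
    N1: 20+53 = 73 ≤ 110
    N28: 110+53 = 163 > 140
    N7: 10+53 = 63 ≤ 70
Round 2 — N28 trips offline.
  N28 sheds 163 MW to N1, N6: 81 each (1 lost).
    N1: 73+81 = 154 > 110
    N6: 60+81 = 141 > 140
Round 3 — N1, N6 trip offline.
  N1 sheds 154 MW to N12: 154 each.
    N12: 90+154 = 244 > 130
  N6 sheds 141 MW: no online neighbours, lost.
Round 4 — N12 trips offline.
  N12 sheds 244 MW: no online neighbours, lost.
No further trips.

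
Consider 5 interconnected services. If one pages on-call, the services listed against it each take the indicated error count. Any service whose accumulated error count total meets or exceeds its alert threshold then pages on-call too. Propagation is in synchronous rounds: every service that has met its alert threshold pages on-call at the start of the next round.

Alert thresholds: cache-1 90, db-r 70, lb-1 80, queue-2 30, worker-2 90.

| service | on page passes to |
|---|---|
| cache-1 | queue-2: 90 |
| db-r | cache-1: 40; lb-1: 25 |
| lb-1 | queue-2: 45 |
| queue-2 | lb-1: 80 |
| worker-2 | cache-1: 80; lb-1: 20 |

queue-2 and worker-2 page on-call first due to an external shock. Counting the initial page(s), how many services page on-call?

Round 1 — queue-2, worker-2 page on-call (initial).
  cache-1: +80 → 80 < 90
  lb-1: +80+20 → 100 ≥ 80
Round 2 — lb-1 pages on-call.
No further pages.

3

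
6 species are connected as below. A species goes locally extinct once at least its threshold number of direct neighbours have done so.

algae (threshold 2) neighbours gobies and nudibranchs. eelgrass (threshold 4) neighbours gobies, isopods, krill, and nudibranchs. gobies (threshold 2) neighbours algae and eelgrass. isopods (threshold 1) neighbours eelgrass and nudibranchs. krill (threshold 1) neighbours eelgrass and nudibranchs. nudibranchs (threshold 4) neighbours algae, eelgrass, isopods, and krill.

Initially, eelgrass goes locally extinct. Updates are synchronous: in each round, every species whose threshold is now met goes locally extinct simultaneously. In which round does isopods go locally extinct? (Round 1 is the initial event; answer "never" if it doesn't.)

2

Round 1 — eelgrass goes locally extinct (initial).
Round 2 — checking thresholds:
  gobies: 1 of 2 neighbours < 2, holds.
  isopods: 1 of 2 neighbours ≥ 1, goes locally extinct.
  krill: 1 of 2 neighbours ≥ 1, goes locally extinct.
  nudibranchs: 1 of 4 neighbours < 4, holds.
Round 3 — no new extinctions; cascade stops.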